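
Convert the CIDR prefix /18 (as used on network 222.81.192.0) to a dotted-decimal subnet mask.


/18 means 18 network bits, 14 host bits
Binary: 11111111111111111100000000000000
Mask: 255.255.192.0


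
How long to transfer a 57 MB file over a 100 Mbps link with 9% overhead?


Effective throughput = 100 * (1 - 9/100) = 91 Mbps
File size in Mb = 57 * 8 = 456 Mb
Time = 456 / 91
Time = 5.011 seconds


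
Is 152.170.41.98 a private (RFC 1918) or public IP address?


RFC 1918 private ranges:
  10.0.0.0/8 (10.0.0.0 - 10.255.255.255)
  172.16.0.0/12 (172.16.0.0 - 172.31.255.255)
  192.168.0.0/16 (192.168.0.0 - 192.168.255.255)
Public (not in any RFC 1918 range)


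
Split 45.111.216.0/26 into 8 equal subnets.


New prefix = 26 + 3 = 29
Each subnet has 8 addresses
  45.111.216.0/29
  45.111.216.8/29
  45.111.216.16/29
  45.111.216.24/29
  45.111.216.32/29
  45.111.216.40/29
  45.111.216.48/29
  45.111.216.56/29
Subnets: 45.111.216.0/29, 45.111.216.8/29, 45.111.216.16/29, 45.111.216.24/29, 45.111.216.32/29, 45.111.216.40/29, 45.111.216.48/29, 45.111.216.56/29


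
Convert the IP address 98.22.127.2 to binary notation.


98 = 01100010
22 = 00010110
127 = 01111111
2 = 00000010
Binary: 01100010.00010110.01111111.00000010


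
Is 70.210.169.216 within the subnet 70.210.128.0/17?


Subnet network: 70.210.128.0
Test IP AND mask: 70.210.128.0
Yes, 70.210.169.216 is in 70.210.128.0/17


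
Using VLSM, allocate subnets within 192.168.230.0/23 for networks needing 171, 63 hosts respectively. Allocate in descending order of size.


171 hosts -> /24 (254 usable): 192.168.230.0/24
63 hosts -> /25 (126 usable): 192.168.231.0/25
Allocation: 192.168.230.0/24 (171 hosts, 254 usable); 192.168.231.0/25 (63 hosts, 126 usable)


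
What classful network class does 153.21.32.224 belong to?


First octet: 153
Binary: 10011001
10xxxxxx -> Class B (128-191)
Class B, default mask 255.255.0.0 (/16)


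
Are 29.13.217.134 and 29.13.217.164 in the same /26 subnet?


Mask: 255.255.255.192
29.13.217.134 AND mask = 29.13.217.128
29.13.217.164 AND mask = 29.13.217.128
Yes, same subnet (29.13.217.128)


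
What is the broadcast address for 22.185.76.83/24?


Network: 22.185.76.0/24
Host bits = 8
Set all host bits to 1:
Broadcast: 22.185.76.255


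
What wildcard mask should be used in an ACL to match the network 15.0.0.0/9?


Subnet mask: 255.128.0.0
Wildcard = 255.255.255.255 - subnet mask
255 - 255 = 0
255 - 128 = 127
255 - 0 = 255
255 - 0 = 255
Wildcard: 0.127.255.255


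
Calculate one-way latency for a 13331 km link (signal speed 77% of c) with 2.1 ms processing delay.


Speed = 0.77 * 3e5 km/s = 231000 km/s
Propagation delay = 13331 / 231000 = 0.0577 s = 57.71 ms
Processing delay = 2.1 ms
Total one-way latency = 59.81 ms


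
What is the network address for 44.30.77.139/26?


IP:   00101100.00011110.01001101.10001011
Mask: 11111111.11111111.11111111.11000000
AND operation:
Net:  00101100.00011110.01001101.10000000
Network: 44.30.77.128/26


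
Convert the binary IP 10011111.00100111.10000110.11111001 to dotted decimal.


10011111 = 159
00100111 = 39
10000110 = 134
11111001 = 249
IP: 159.39.134.249


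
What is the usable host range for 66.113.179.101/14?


Network: 66.112.0.0
Broadcast: 66.115.255.255
First usable = network + 1
Last usable = broadcast - 1
Range: 66.112.0.1 to 66.115.255.254


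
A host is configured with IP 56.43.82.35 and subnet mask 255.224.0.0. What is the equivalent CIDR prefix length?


Binary: 11111111.11100000.00000000.00000000
Count leading 1s
Prefix: /11


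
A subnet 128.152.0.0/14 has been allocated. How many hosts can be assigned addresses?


Host bits = 32 - 14 = 18
Total addresses = 2^18 = 262144
Usable = total - 2 (network and broadcast)
Usable hosts: 262142


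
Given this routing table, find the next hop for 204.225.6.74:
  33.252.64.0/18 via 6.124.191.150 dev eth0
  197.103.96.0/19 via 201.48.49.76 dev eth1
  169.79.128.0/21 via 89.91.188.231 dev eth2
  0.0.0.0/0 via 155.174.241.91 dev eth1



Longest prefix match for 204.225.6.74:
  /18 33.252.64.0: no
  /19 197.103.96.0: no
  /21 169.79.128.0: no
  /0 0.0.0.0: MATCH
Selected: next-hop 155.174.241.91 via eth1 (matched /0)


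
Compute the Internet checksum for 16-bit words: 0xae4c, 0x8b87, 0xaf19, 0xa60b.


Sum all words (with carry folding):
+ 0xae4c = 0xae4c
+ 0x8b87 = 0x39d4
+ 0xaf19 = 0xe8ed
+ 0xa60b = 0x8ef9
One's complement: ~0x8ef9
Checksum = 0x7106


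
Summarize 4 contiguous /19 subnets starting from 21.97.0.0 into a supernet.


Original prefix: /19
Number of subnets: 4 = 2^2
New prefix = 19 - 2 = 17
Supernet: 21.97.0.0/17


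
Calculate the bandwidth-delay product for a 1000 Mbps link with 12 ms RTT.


BDP = bandwidth * RTT
= 1000 Mbps * 12 ms
= 1000 * 1e6 * 12 / 1000 bits
= 12000000 bits
= 1500000 bytes
= 1464.8438 KB
BDP = 12000000 bits (1500000 bytes)


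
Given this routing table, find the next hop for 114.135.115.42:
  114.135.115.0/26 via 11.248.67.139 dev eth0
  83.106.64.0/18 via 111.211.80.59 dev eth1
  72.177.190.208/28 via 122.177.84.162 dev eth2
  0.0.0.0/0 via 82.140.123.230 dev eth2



Longest prefix match for 114.135.115.42:
  /26 114.135.115.0: MATCH
  /18 83.106.64.0: no
  /28 72.177.190.208: no
  /0 0.0.0.0: MATCH
Selected: next-hop 11.248.67.139 via eth0 (matched /26)


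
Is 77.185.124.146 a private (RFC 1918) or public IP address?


RFC 1918 private ranges:
  10.0.0.0/8 (10.0.0.0 - 10.255.255.255)
  172.16.0.0/12 (172.16.0.0 - 172.31.255.255)
  192.168.0.0/16 (192.168.0.0 - 192.168.255.255)
Public (not in any RFC 1918 range)


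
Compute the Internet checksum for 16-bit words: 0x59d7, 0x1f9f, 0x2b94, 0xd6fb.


Sum all words (with carry folding):
+ 0x59d7 = 0x59d7
+ 0x1f9f = 0x7976
+ 0x2b94 = 0xa50a
+ 0xd6fb = 0x7c06
One's complement: ~0x7c06
Checksum = 0x83f9


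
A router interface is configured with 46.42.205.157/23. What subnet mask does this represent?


/23 means 23 network bits, 9 host bits
Binary: 11111111111111111111111000000000
Mask: 255.255.254.0


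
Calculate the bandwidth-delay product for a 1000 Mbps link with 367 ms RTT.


BDP = bandwidth * RTT
= 1000 Mbps * 367 ms
= 1000 * 1e6 * 367 / 1000 bits
= 367000000 bits
= 45875000 bytes
= 44799.8047 KB
BDP = 367000000 bits (45875000 bytes)


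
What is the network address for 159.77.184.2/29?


IP:   10011111.01001101.10111000.00000010
Mask: 11111111.11111111.11111111.11111000
AND operation:
Net:  10011111.01001101.10111000.00000000
Network: 159.77.184.0/29


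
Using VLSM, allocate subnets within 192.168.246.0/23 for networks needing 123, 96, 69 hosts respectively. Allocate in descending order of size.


123 hosts -> /25 (126 usable): 192.168.246.0/25
96 hosts -> /25 (126 usable): 192.168.246.128/25
69 hosts -> /25 (126 usable): 192.168.247.0/25
Allocation: 192.168.246.0/25 (123 hosts, 126 usable); 192.168.246.128/25 (96 hosts, 126 usable); 192.168.247.0/25 (69 hosts, 126 usable)


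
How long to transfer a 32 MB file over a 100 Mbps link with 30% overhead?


Effective throughput = 100 * (1 - 30/100) = 70 Mbps
File size in Mb = 32 * 8 = 256 Mb
Time = 256 / 70
Time = 3.6571 seconds


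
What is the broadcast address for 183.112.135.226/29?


Network: 183.112.135.224/29
Host bits = 3
Set all host bits to 1:
Broadcast: 183.112.135.231


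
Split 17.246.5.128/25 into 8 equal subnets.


New prefix = 25 + 3 = 28
Each subnet has 16 addresses
  17.246.5.128/28
  17.246.5.144/28
  17.246.5.160/28
  17.246.5.176/28
  17.246.5.192/28
  17.246.5.208/28
  17.246.5.224/28
  17.246.5.240/28
Subnets: 17.246.5.128/28, 17.246.5.144/28, 17.246.5.160/28, 17.246.5.176/28, 17.246.5.192/28, 17.246.5.208/28, 17.246.5.224/28, 17.246.5.240/28


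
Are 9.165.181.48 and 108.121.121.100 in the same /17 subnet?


Mask: 255.255.128.0
9.165.181.48 AND mask = 9.165.128.0
108.121.121.100 AND mask = 108.121.0.0
No, different subnets (9.165.128.0 vs 108.121.0.0)


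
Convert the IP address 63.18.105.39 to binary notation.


63 = 00111111
18 = 00010010
105 = 01101001
39 = 00100111
Binary: 00111111.00010010.01101001.00100111


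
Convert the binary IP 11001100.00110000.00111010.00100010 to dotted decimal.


11001100 = 204
00110000 = 48
00111010 = 58
00100010 = 34
IP: 204.48.58.34


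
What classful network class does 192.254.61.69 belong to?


First octet: 192
Binary: 11000000
110xxxxx -> Class C (192-223)
Class C, default mask 255.255.255.0 (/24)


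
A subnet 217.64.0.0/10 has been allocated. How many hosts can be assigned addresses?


Host bits = 32 - 10 = 22
Total addresses = 2^22 = 4194304
Usable = total - 2 (network and broadcast)
Usable hosts: 4194302


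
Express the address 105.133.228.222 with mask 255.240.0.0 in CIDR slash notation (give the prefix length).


Binary: 11111111.11110000.00000000.00000000
Count leading 1s
Prefix: /12


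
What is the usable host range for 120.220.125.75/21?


Network: 120.220.120.0
Broadcast: 120.220.127.255
First usable = network + 1
Last usable = broadcast - 1
Range: 120.220.120.1 to 120.220.127.254


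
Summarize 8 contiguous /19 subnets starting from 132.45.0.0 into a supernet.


Original prefix: /19
Number of subnets: 8 = 2^3
New prefix = 19 - 3 = 16
Supernet: 132.45.0.0/16


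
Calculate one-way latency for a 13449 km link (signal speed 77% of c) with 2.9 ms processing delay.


Speed = 0.77 * 3e5 km/s = 231000 km/s
Propagation delay = 13449 / 231000 = 0.0582 s = 58.2208 ms
Processing delay = 2.9 ms
Total one-way latency = 61.1208 ms


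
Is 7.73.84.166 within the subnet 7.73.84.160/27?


Subnet network: 7.73.84.160
Test IP AND mask: 7.73.84.160
Yes, 7.73.84.166 is in 7.73.84.160/27


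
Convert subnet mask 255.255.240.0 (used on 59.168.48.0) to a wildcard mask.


Subnet mask: 255.255.240.0
Wildcard = 255.255.255.255 - subnet mask
255 - 255 = 0
255 - 255 = 0
255 - 240 = 15
255 - 0 = 255
Wildcard: 0.0.15.255


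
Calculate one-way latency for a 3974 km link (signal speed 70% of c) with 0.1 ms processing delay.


Speed = 0.7 * 3e5 km/s = 210000 km/s
Propagation delay = 3974 / 210000 = 0.0189 s = 18.9238 ms
Processing delay = 0.1 ms
Total one-way latency = 19.0238 ms


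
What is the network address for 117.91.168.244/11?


IP:   01110101.01011011.10101000.11110100
Mask: 11111111.11100000.00000000.00000000
AND operation:
Net:  01110101.01000000.00000000.00000000
Network: 117.64.0.0/11


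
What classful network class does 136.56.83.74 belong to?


First octet: 136
Binary: 10001000
10xxxxxx -> Class B (128-191)
Class B, default mask 255.255.0.0 (/16)


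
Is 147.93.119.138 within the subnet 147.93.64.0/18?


Subnet network: 147.93.64.0
Test IP AND mask: 147.93.64.0
Yes, 147.93.119.138 is in 147.93.64.0/18


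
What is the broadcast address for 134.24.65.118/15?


Network: 134.24.0.0/15
Host bits = 17
Set all host bits to 1:
Broadcast: 134.25.255.255


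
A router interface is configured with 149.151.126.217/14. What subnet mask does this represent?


/14 means 14 network bits, 18 host bits
Binary: 11111111111111000000000000000000
Mask: 255.252.0.0


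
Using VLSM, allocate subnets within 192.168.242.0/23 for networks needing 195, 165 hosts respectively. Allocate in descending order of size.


195 hosts -> /24 (254 usable): 192.168.242.0/24
165 hosts -> /24 (254 usable): 192.168.243.0/24
Allocation: 192.168.242.0/24 (195 hosts, 254 usable); 192.168.243.0/24 (165 hosts, 254 usable)


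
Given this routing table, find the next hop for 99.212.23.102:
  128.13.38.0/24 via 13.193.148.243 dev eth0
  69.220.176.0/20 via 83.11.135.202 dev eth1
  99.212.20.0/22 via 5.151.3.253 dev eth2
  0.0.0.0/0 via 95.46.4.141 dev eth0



Longest prefix match for 99.212.23.102:
  /24 128.13.38.0: no
  /20 69.220.176.0: no
  /22 99.212.20.0: MATCH
  /0 0.0.0.0: MATCH
Selected: next-hop 5.151.3.253 via eth2 (matched /22)


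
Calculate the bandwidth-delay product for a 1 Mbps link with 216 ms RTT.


BDP = bandwidth * RTT
= 1 Mbps * 216 ms
= 1 * 1e6 * 216 / 1000 bits
= 216000 bits
= 27000 bytes
= 26.3672 KB
BDP = 216000 bits (27000 bytes)


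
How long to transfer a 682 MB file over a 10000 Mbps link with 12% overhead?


Effective throughput = 10000 * (1 - 12/100) = 8800 Mbps
File size in Mb = 682 * 8 = 5456 Mb
Time = 5456 / 8800
Time = 0.62 seconds


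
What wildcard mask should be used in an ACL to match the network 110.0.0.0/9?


Subnet mask: 255.128.0.0
Wildcard = 255.255.255.255 - subnet mask
255 - 255 = 0
255 - 128 = 127
255 - 0 = 255
255 - 0 = 255
Wildcard: 0.127.255.255


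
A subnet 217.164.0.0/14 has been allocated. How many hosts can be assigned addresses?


Host bits = 32 - 14 = 18
Total addresses = 2^18 = 262144
Usable = total - 2 (network and broadcast)
Usable hosts: 262142


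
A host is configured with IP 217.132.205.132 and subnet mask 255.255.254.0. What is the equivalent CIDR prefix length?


Binary: 11111111.11111111.11111110.00000000
Count leading 1s
Prefix: /23


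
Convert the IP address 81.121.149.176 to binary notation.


81 = 01010001
121 = 01111001
149 = 10010101
176 = 10110000
Binary: 01010001.01111001.10010101.10110000


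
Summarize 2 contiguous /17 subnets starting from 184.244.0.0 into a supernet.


Original prefix: /17
Number of subnets: 2 = 2^1
New prefix = 17 - 1 = 16
Supernet: 184.244.0.0/16


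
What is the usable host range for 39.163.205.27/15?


Network: 39.162.0.0
Broadcast: 39.163.255.255
First usable = network + 1
Last usable = broadcast - 1
Range: 39.162.0.1 to 39.163.255.254


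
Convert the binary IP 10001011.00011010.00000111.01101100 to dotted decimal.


10001011 = 139
00011010 = 26
00000111 = 7
01101100 = 108
IP: 139.26.7.108


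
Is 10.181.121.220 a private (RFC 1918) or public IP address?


RFC 1918 private ranges:
  10.0.0.0/8 (10.0.0.0 - 10.255.255.255)
  172.16.0.0/12 (172.16.0.0 - 172.31.255.255)
  192.168.0.0/16 (192.168.0.0 - 192.168.255.255)
Private (in 10.0.0.0/8)


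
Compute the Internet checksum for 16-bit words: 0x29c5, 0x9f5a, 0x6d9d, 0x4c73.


Sum all words (with carry folding):
+ 0x29c5 = 0x29c5
+ 0x9f5a = 0xc91f
+ 0x6d9d = 0x36bd
+ 0x4c73 = 0x8330
One's complement: ~0x8330
Checksum = 0x7ccf


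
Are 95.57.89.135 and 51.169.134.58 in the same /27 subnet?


Mask: 255.255.255.224
95.57.89.135 AND mask = 95.57.89.128
51.169.134.58 AND mask = 51.169.134.32
No, different subnets (95.57.89.128 vs 51.169.134.32)


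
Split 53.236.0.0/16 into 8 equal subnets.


New prefix = 16 + 3 = 19
Each subnet has 8192 addresses
  53.236.0.0/19
  53.236.32.0/19
  53.236.64.0/19
  53.236.96.0/19
  53.236.128.0/19
  53.236.160.0/19
  53.236.192.0/19
  53.236.224.0/19
Subnets: 53.236.0.0/19, 53.236.32.0/19, 53.236.64.0/19, 53.236.96.0/19, 53.236.128.0/19, 53.236.160.0/19, 53.236.192.0/19, 53.236.224.0/19


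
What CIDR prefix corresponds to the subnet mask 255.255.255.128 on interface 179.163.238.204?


Binary: 11111111.11111111.11111111.10000000
Count leading 1s
Prefix: /25


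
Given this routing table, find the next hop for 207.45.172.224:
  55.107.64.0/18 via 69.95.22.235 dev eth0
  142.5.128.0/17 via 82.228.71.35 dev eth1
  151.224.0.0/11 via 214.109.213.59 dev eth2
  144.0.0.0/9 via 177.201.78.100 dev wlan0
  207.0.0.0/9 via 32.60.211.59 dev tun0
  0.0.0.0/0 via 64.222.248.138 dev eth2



Longest prefix match for 207.45.172.224:
  /18 55.107.64.0: no
  /17 142.5.128.0: no
  /11 151.224.0.0: no
  /9 144.0.0.0: no
  /9 207.0.0.0: MATCH
  /0 0.0.0.0: MATCH
Selected: next-hop 32.60.211.59 via tun0 (matched /9)


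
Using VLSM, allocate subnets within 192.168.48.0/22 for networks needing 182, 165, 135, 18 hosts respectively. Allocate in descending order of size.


182 hosts -> /24 (254 usable): 192.168.48.0/24
165 hosts -> /24 (254 usable): 192.168.49.0/24
135 hosts -> /24 (254 usable): 192.168.50.0/24
18 hosts -> /27 (30 usable): 192.168.51.0/27
Allocation: 192.168.48.0/24 (182 hosts, 254 usable); 192.168.49.0/24 (165 hosts, 254 usable); 192.168.50.0/24 (135 hosts, 254 usable); 192.168.51.0/27 (18 hosts, 30 usable)


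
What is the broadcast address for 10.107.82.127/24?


Network: 10.107.82.0/24
Host bits = 8
Set all host bits to 1:
Broadcast: 10.107.82.255


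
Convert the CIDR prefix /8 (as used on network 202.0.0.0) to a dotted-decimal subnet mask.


/8 means 8 network bits, 24 host bits
Binary: 11111111000000000000000000000000
Mask: 255.0.0.0


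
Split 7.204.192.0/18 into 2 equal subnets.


New prefix = 18 + 1 = 19
Each subnet has 8192 addresses
  7.204.192.0/19
  7.204.224.0/19
Subnets: 7.204.192.0/19, 7.204.224.0/19


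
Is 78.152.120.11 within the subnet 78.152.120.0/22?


Subnet network: 78.152.120.0
Test IP AND mask: 78.152.120.0
Yes, 78.152.120.11 is in 78.152.120.0/22


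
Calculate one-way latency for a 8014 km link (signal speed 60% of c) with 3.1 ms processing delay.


Speed = 0.6 * 3e5 km/s = 180000 km/s
Propagation delay = 8014 / 180000 = 0.0445 s = 44.5222 ms
Processing delay = 3.1 ms
Total one-way latency = 47.6222 ms


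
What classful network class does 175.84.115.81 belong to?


First octet: 175
Binary: 10101111
10xxxxxx -> Class B (128-191)
Class B, default mask 255.255.0.0 (/16)


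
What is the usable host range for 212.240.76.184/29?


Network: 212.240.76.184
Broadcast: 212.240.76.191
First usable = network + 1
Last usable = broadcast - 1
Range: 212.240.76.185 to 212.240.76.190


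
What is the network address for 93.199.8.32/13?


IP:   01011101.11000111.00001000.00100000
Mask: 11111111.11111000.00000000.00000000
AND operation:
Net:  01011101.11000000.00000000.00000000
Network: 93.192.0.0/13


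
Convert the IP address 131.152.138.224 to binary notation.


131 = 10000011
152 = 10011000
138 = 10001010
224 = 11100000
Binary: 10000011.10011000.10001010.11100000


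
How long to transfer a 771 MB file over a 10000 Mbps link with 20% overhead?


Effective throughput = 10000 * (1 - 20/100) = 8000 Mbps
File size in Mb = 771 * 8 = 6168 Mb
Time = 6168 / 8000
Time = 0.771 seconds


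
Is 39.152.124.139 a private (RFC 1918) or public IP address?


RFC 1918 private ranges:
  10.0.0.0/8 (10.0.0.0 - 10.255.255.255)
  172.16.0.0/12 (172.16.0.0 - 172.31.255.255)
  192.168.0.0/16 (192.168.0.0 - 192.168.255.255)
Public (not in any RFC 1918 range)


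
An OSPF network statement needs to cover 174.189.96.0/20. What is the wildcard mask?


Subnet mask: 255.255.240.0
Wildcard = 255.255.255.255 - subnet mask
255 - 255 = 0
255 - 255 = 0
255 - 240 = 15
255 - 0 = 255
Wildcard: 0.0.15.255


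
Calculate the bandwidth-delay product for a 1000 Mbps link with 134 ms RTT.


BDP = bandwidth * RTT
= 1000 Mbps * 134 ms
= 1000 * 1e6 * 134 / 1000 bits
= 134000000 bits
= 16750000 bytes
= 16357.4219 KB
BDP = 134000000 bits (16750000 bytes)


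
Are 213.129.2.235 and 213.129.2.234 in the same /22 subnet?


Mask: 255.255.252.0
213.129.2.235 AND mask = 213.129.0.0
213.129.2.234 AND mask = 213.129.0.0
Yes, same subnet (213.129.0.0)


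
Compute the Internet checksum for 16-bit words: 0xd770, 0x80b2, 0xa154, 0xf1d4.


Sum all words (with carry folding):
+ 0xd770 = 0xd770
+ 0x80b2 = 0x5823
+ 0xa154 = 0xf977
+ 0xf1d4 = 0xeb4c
One's complement: ~0xeb4c
Checksum = 0x14b3


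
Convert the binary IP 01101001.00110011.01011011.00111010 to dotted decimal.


01101001 = 105
00110011 = 51
01011011 = 91
00111010 = 58
IP: 105.51.91.58


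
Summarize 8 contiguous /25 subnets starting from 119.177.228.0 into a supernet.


Original prefix: /25
Number of subnets: 8 = 2^3
New prefix = 25 - 3 = 22
Supernet: 119.177.228.0/22


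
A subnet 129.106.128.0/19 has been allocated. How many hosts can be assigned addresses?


Host bits = 32 - 19 = 13
Total addresses = 2^13 = 8192
Usable = total - 2 (network and broadcast)
Usable hosts: 8190


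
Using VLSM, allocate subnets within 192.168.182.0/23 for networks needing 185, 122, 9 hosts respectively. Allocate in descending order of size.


185 hosts -> /24 (254 usable): 192.168.182.0/24
122 hosts -> /25 (126 usable): 192.168.183.0/25
9 hosts -> /28 (14 usable): 192.168.183.128/28
Allocation: 192.168.182.0/24 (185 hosts, 254 usable); 192.168.183.0/25 (122 hosts, 126 usable); 192.168.183.128/28 (9 hosts, 14 usable)


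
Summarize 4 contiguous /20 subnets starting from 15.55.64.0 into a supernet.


Original prefix: /20
Number of subnets: 4 = 2^2
New prefix = 20 - 2 = 18
Supernet: 15.55.64.0/18


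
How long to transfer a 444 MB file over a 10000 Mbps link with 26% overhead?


Effective throughput = 10000 * (1 - 26/100) = 7400 Mbps
File size in Mb = 444 * 8 = 3552 Mb
Time = 3552 / 7400
Time = 0.48 seconds


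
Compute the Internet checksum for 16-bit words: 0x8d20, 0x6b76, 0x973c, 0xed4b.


Sum all words (with carry folding):
+ 0x8d20 = 0x8d20
+ 0x6b76 = 0xf896
+ 0x973c = 0x8fd3
+ 0xed4b = 0x7d1f
One's complement: ~0x7d1f
Checksum = 0x82e0


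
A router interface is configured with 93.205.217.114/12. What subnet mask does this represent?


/12 means 12 network bits, 20 host bits
Binary: 11111111111100000000000000000000
Mask: 255.240.0.0


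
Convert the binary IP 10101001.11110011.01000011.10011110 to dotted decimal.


10101001 = 169
11110011 = 243
01000011 = 67
10011110 = 158
IP: 169.243.67.158


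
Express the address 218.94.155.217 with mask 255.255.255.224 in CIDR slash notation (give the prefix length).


Binary: 11111111.11111111.11111111.11100000
Count leading 1s
Prefix: /27


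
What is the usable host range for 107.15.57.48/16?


Network: 107.15.0.0
Broadcast: 107.15.255.255
First usable = network + 1
Last usable = broadcast - 1
Range: 107.15.0.1 to 107.15.255.254


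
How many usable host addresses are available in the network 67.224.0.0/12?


Host bits = 32 - 12 = 20
Total addresses = 2^20 = 1048576
Usable = total - 2 (network and broadcast)
Usable hosts: 1048574


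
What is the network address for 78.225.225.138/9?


IP:   01001110.11100001.11100001.10001010
Mask: 11111111.10000000.00000000.00000000
AND operation:
Net:  01001110.10000000.00000000.00000000
Network: 78.128.0.0/9


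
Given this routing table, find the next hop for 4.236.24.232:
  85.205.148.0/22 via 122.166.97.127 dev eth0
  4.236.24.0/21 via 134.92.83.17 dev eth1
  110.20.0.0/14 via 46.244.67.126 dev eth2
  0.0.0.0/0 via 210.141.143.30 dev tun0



Longest prefix match for 4.236.24.232:
  /22 85.205.148.0: no
  /21 4.236.24.0: MATCH
  /14 110.20.0.0: no
  /0 0.0.0.0: MATCH
Selected: next-hop 134.92.83.17 via eth1 (matched /21)


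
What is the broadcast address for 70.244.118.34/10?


Network: 70.192.0.0/10
Host bits = 22
Set all host bits to 1:
Broadcast: 70.255.255.255


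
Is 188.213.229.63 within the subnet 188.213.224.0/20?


Subnet network: 188.213.224.0
Test IP AND mask: 188.213.224.0
Yes, 188.213.229.63 is in 188.213.224.0/20


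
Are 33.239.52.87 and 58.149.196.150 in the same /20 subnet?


Mask: 255.255.240.0
33.239.52.87 AND mask = 33.239.48.0
58.149.196.150 AND mask = 58.149.192.0
No, different subnets (33.239.48.0 vs 58.149.192.0)


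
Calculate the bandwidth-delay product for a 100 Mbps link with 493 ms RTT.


BDP = bandwidth * RTT
= 100 Mbps * 493 ms
= 100 * 1e6 * 493 / 1000 bits
= 49300000 bits
= 6162500 bytes
= 6018.0664 KB
BDP = 49300000 bits (6162500 bytes)


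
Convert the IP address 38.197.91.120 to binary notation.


38 = 00100110
197 = 11000101
91 = 01011011
120 = 01111000
Binary: 00100110.11000101.01011011.01111000


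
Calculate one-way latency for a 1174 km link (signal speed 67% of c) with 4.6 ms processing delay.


Speed = 0.67 * 3e5 km/s = 201000 km/s
Propagation delay = 1174 / 201000 = 0.0058 s = 5.8408 ms
Processing delay = 4.6 ms
Total one-way latency = 10.4408 ms


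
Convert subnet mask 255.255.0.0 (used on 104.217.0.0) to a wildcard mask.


Subnet mask: 255.255.0.0
Wildcard = 255.255.255.255 - subnet mask
255 - 255 = 0
255 - 255 = 0
255 - 0 = 255
255 - 0 = 255
Wildcard: 0.0.255.255


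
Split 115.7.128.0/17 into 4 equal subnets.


New prefix = 17 + 2 = 19
Each subnet has 8192 addresses
  115.7.128.0/19
  115.7.160.0/19
  115.7.192.0/19
  115.7.224.0/19
Subnets: 115.7.128.0/19, 115.7.160.0/19, 115.7.192.0/19, 115.7.224.0/19


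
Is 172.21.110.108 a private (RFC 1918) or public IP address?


RFC 1918 private ranges:
  10.0.0.0/8 (10.0.0.0 - 10.255.255.255)
  172.16.0.0/12 (172.16.0.0 - 172.31.255.255)
  192.168.0.0/16 (192.168.0.0 - 192.168.255.255)
Private (in 172.16.0.0/12)


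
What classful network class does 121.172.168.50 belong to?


First octet: 121
Binary: 01111001
0xxxxxxx -> Class A (1-126)
Class A, default mask 255.0.0.0 (/8)


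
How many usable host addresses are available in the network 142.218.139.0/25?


Host bits = 32 - 25 = 7
Total addresses = 2^7 = 128
Usable = total - 2 (network and broadcast)
Usable hosts: 126


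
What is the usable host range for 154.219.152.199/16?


Network: 154.219.0.0
Broadcast: 154.219.255.255
First usable = network + 1
Last usable = broadcast - 1
Range: 154.219.0.1 to 154.219.255.254


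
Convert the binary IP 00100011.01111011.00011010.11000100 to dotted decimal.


00100011 = 35
01111011 = 123
00011010 = 26
11000100 = 196
IP: 35.123.26.196


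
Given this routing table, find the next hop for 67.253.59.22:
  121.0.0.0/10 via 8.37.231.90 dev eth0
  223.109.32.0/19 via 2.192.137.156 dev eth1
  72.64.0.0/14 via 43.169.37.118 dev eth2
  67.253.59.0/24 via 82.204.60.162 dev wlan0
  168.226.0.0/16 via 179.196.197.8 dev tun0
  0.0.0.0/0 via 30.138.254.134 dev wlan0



Longest prefix match for 67.253.59.22:
  /10 121.0.0.0: no
  /19 223.109.32.0: no
  /14 72.64.0.0: no
  /24 67.253.59.0: MATCH
  /16 168.226.0.0: no
  /0 0.0.0.0: MATCH
Selected: next-hop 82.204.60.162 via wlan0 (matched /24)


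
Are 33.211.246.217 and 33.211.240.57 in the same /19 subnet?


Mask: 255.255.224.0
33.211.246.217 AND mask = 33.211.224.0
33.211.240.57 AND mask = 33.211.224.0
Yes, same subnet (33.211.224.0)


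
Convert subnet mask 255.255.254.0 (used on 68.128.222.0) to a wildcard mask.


Subnet mask: 255.255.254.0
Wildcard = 255.255.255.255 - subnet mask
255 - 255 = 0
255 - 255 = 0
255 - 254 = 1
255 - 0 = 255
Wildcard: 0.0.1.255


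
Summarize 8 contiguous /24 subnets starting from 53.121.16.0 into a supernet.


Original prefix: /24
Number of subnets: 8 = 2^3
New prefix = 24 - 3 = 21
Supernet: 53.121.16.0/21


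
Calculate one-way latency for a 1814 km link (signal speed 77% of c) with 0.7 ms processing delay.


Speed = 0.77 * 3e5 km/s = 231000 km/s
Propagation delay = 1814 / 231000 = 0.0079 s = 7.8528 ms
Processing delay = 0.7 ms
Total one-way latency = 8.5528 ms


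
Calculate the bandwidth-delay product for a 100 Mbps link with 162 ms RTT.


BDP = bandwidth * RTT
= 100 Mbps * 162 ms
= 100 * 1e6 * 162 / 1000 bits
= 16200000 bits
= 2025000 bytes
= 1977.5391 KB
BDP = 16200000 bits (2025000 bytes)


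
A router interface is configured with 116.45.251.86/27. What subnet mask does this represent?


/27 means 27 network bits, 5 host bits
Binary: 11111111111111111111111111100000
Mask: 255.255.255.224


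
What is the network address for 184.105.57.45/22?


IP:   10111000.01101001.00111001.00101101
Mask: 11111111.11111111.11111100.00000000
AND operation:
Net:  10111000.01101001.00111000.00000000
Network: 184.105.56.0/22


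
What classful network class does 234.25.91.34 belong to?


First octet: 234
Binary: 11101010
1110xxxx -> Class D (224-239)
Class D (multicast), default mask N/A


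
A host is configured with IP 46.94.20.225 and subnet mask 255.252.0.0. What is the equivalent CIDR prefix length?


Binary: 11111111.11111100.00000000.00000000
Count leading 1s
Prefix: /14


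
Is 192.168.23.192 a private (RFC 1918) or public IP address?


RFC 1918 private ranges:
  10.0.0.0/8 (10.0.0.0 - 10.255.255.255)
  172.16.0.0/12 (172.16.0.0 - 172.31.255.255)
  192.168.0.0/16 (192.168.0.0 - 192.168.255.255)
Private (in 192.168.0.0/16)


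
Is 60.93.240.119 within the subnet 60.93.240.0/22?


Subnet network: 60.93.240.0
Test IP AND mask: 60.93.240.0
Yes, 60.93.240.119 is in 60.93.240.0/22


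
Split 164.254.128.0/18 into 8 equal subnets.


New prefix = 18 + 3 = 21
Each subnet has 2048 addresses
  164.254.128.0/21
  164.254.136.0/21
  164.254.144.0/21
  164.254.152.0/21
  164.254.160.0/21
  164.254.168.0/21
  164.254.176.0/21
  164.254.184.0/21
Subnets: 164.254.128.0/21, 164.254.136.0/21, 164.254.144.0/21, 164.254.152.0/21, 164.254.160.0/21, 164.254.168.0/21, 164.254.176.0/21, 164.254.184.0/21


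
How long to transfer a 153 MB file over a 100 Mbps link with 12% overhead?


Effective throughput = 100 * (1 - 12/100) = 88 Mbps
File size in Mb = 153 * 8 = 1224 Mb
Time = 1224 / 88
Time = 13.9091 seconds


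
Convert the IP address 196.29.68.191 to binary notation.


196 = 11000100
29 = 00011101
68 = 01000100
191 = 10111111
Binary: 11000100.00011101.01000100.10111111


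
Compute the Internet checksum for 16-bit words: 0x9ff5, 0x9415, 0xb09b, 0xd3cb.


Sum all words (with carry folding):
+ 0x9ff5 = 0x9ff5
+ 0x9415 = 0x340b
+ 0xb09b = 0xe4a6
+ 0xd3cb = 0xb872
One's complement: ~0xb872
Checksum = 0x478d


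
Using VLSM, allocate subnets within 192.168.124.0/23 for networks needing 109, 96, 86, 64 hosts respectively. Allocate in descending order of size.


109 hosts -> /25 (126 usable): 192.168.124.0/25
96 hosts -> /25 (126 usable): 192.168.124.128/25
86 hosts -> /25 (126 usable): 192.168.125.0/25
64 hosts -> /25 (126 usable): 192.168.125.128/25
Allocation: 192.168.124.0/25 (109 hosts, 126 usable); 192.168.124.128/25 (96 hosts, 126 usable); 192.168.125.0/25 (86 hosts, 126 usable); 192.168.125.128/25 (64 hosts, 126 usable)


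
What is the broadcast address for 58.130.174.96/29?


Network: 58.130.174.96/29
Host bits = 3
Set all host bits to 1:
Broadcast: 58.130.174.103


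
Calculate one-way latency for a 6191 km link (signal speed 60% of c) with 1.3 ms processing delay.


Speed = 0.6 * 3e5 km/s = 180000 km/s
Propagation delay = 6191 / 180000 = 0.0344 s = 34.3944 ms
Processing delay = 1.3 ms
Total one-way latency = 35.6944 ms


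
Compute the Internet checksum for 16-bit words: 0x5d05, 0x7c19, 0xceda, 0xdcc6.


Sum all words (with carry folding):
+ 0x5d05 = 0x5d05
+ 0x7c19 = 0xd91e
+ 0xceda = 0xa7f9
+ 0xdcc6 = 0x84c0
One's complement: ~0x84c0
Checksum = 0x7b3f


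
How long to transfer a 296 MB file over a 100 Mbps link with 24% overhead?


Effective throughput = 100 * (1 - 24/100) = 76 Mbps
File size in Mb = 296 * 8 = 2368 Mb
Time = 2368 / 76
Time = 31.1579 seconds


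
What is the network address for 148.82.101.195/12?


IP:   10010100.01010010.01100101.11000011
Mask: 11111111.11110000.00000000.00000000
AND operation:
Net:  10010100.01010000.00000000.00000000
Network: 148.80.0.0/12


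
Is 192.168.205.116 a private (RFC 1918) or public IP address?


RFC 1918 private ranges:
  10.0.0.0/8 (10.0.0.0 - 10.255.255.255)
  172.16.0.0/12 (172.16.0.0 - 172.31.255.255)
  192.168.0.0/16 (192.168.0.0 - 192.168.255.255)
Private (in 192.168.0.0/16)


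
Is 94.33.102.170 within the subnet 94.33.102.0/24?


Subnet network: 94.33.102.0
Test IP AND mask: 94.33.102.0
Yes, 94.33.102.170 is in 94.33.102.0/24


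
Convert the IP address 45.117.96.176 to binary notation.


45 = 00101101
117 = 01110101
96 = 01100000
176 = 10110000
Binary: 00101101.01110101.01100000.10110000


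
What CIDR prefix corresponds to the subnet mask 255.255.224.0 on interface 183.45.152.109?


Binary: 11111111.11111111.11100000.00000000
Count leading 1s
Prefix: /19


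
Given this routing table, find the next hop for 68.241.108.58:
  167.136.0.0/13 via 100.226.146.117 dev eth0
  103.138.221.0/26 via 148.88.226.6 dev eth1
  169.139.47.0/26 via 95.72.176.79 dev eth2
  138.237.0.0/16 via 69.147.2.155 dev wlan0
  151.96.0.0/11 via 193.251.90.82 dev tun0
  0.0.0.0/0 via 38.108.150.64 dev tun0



Longest prefix match for 68.241.108.58:
  /13 167.136.0.0: no
  /26 103.138.221.0: no
  /26 169.139.47.0: no
  /16 138.237.0.0: no
  /11 151.96.0.0: no
  /0 0.0.0.0: MATCH
Selected: next-hop 38.108.150.64 via tun0 (matched /0)


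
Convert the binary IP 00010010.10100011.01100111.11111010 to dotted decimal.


00010010 = 18
10100011 = 163
01100111 = 103
11111010 = 250
IP: 18.163.103.250


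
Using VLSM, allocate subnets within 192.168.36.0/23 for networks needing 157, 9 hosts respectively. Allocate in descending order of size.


157 hosts -> /24 (254 usable): 192.168.36.0/24
9 hosts -> /28 (14 usable): 192.168.37.0/28
Allocation: 192.168.36.0/24 (157 hosts, 254 usable); 192.168.37.0/28 (9 hosts, 14 usable)


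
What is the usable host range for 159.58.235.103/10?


Network: 159.0.0.0
Broadcast: 159.63.255.255
First usable = network + 1
Last usable = broadcast - 1
Range: 159.0.0.1 to 159.63.255.254


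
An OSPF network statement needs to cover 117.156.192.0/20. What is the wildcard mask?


Subnet mask: 255.255.240.0
Wildcard = 255.255.255.255 - subnet mask
255 - 255 = 0
255 - 255 = 0
255 - 240 = 15
255 - 0 = 255
Wildcard: 0.0.15.255


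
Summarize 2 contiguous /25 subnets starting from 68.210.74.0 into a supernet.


Original prefix: /25
Number of subnets: 2 = 2^1
New prefix = 25 - 1 = 24
Supernet: 68.210.74.0/24


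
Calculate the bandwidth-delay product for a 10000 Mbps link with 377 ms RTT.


BDP = bandwidth * RTT
= 10000 Mbps * 377 ms
= 10000 * 1e6 * 377 / 1000 bits
= 3770000000 bits
= 471250000 bytes
= 460205.0781 KB
BDP = 3770000000 bits (471250000 bytes)


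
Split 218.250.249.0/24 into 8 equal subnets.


New prefix = 24 + 3 = 27
Each subnet has 32 addresses
  218.250.249.0/27
  218.250.249.32/27
  218.250.249.64/27
  218.250.249.96/27
  218.250.249.128/27
  218.250.249.160/27
  218.250.249.192/27
  218.250.249.224/27
Subnets: 218.250.249.0/27, 218.250.249.32/27, 218.250.249.64/27, 218.250.249.96/27, 218.250.249.128/27, 218.250.249.160/27, 218.250.249.192/27, 218.250.249.224/27


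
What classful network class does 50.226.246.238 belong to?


First octet: 50
Binary: 00110010
0xxxxxxx -> Class A (1-126)
Class A, default mask 255.0.0.0 (/8)


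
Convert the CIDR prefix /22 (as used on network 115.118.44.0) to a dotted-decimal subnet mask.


/22 means 22 network bits, 10 host bits
Binary: 11111111111111111111110000000000
Mask: 255.255.252.0


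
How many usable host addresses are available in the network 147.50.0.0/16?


Host bits = 32 - 16 = 16
Total addresses = 2^16 = 65536
Usable = total - 2 (network and broadcast)
Usable hosts: 65534


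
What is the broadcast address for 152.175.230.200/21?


Network: 152.175.224.0/21
Host bits = 11
Set all host bits to 1:
Broadcast: 152.175.231.255


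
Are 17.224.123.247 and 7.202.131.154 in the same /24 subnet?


Mask: 255.255.255.0
17.224.123.247 AND mask = 17.224.123.0
7.202.131.154 AND mask = 7.202.131.0
No, different subnets (17.224.123.0 vs 7.202.131.0)


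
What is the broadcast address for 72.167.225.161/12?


Network: 72.160.0.0/12
Host bits = 20
Set all host bits to 1:
Broadcast: 72.175.255.255


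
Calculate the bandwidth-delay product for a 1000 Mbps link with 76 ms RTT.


BDP = bandwidth * RTT
= 1000 Mbps * 76 ms
= 1000 * 1e6 * 76 / 1000 bits
= 76000000 bits
= 9500000 bytes
= 9277.3438 KB
BDP = 76000000 bits (9500000 bytes)


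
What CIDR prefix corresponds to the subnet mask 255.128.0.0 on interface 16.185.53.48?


Binary: 11111111.10000000.00000000.00000000
Count leading 1s
Prefix: /9


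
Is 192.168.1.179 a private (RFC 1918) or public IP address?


RFC 1918 private ranges:
  10.0.0.0/8 (10.0.0.0 - 10.255.255.255)
  172.16.0.0/12 (172.16.0.0 - 172.31.255.255)
  192.168.0.0/16 (192.168.0.0 - 192.168.255.255)
Private (in 192.168.0.0/16)


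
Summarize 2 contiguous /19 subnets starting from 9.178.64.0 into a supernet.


Original prefix: /19
Number of subnets: 2 = 2^1
New prefix = 19 - 1 = 18
Supernet: 9.178.64.0/18


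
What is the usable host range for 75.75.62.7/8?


Network: 75.0.0.0
Broadcast: 75.255.255.255
First usable = network + 1
Last usable = broadcast - 1
Range: 75.0.0.1 to 75.255.255.254


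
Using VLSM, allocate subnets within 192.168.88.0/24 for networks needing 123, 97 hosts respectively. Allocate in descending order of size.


123 hosts -> /25 (126 usable): 192.168.88.0/25
97 hosts -> /25 (126 usable): 192.168.88.128/25
Allocation: 192.168.88.0/25 (123 hosts, 126 usable); 192.168.88.128/25 (97 hosts, 126 usable)


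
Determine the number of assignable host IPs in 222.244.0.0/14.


Host bits = 32 - 14 = 18
Total addresses = 2^18 = 262144
Usable = total - 2 (network and broadcast)
Usable hosts: 262142


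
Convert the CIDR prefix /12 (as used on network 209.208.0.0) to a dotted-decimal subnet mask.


/12 means 12 network bits, 20 host bits
Binary: 11111111111100000000000000000000
Mask: 255.240.0.0


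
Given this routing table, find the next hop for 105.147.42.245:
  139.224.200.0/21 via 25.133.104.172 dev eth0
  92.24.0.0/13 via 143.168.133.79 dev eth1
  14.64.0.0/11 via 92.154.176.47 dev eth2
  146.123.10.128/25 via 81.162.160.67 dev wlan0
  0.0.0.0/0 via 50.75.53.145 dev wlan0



Longest prefix match for 105.147.42.245:
  /21 139.224.200.0: no
  /13 92.24.0.0: no
  /11 14.64.0.0: no
  /25 146.123.10.128: no
  /0 0.0.0.0: MATCH
Selected: next-hop 50.75.53.145 via wlan0 (matched /0)


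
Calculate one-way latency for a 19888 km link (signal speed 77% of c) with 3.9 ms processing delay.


Speed = 0.77 * 3e5 km/s = 231000 km/s
Propagation delay = 19888 / 231000 = 0.0861 s = 86.0952 ms
Processing delay = 3.9 ms
Total one-way latency = 89.9952 ms


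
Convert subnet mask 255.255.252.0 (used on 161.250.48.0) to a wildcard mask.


Subnet mask: 255.255.252.0
Wildcard = 255.255.255.255 - subnet mask
255 - 255 = 0
255 - 255 = 0
255 - 252 = 3
255 - 0 = 255
Wildcard: 0.0.3.255


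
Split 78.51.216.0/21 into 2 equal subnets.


New prefix = 21 + 1 = 22
Each subnet has 1024 addresses
  78.51.216.0/22
  78.51.220.0/22
Subnets: 78.51.216.0/22, 78.51.220.0/22


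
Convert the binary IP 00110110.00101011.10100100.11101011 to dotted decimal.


00110110 = 54
00101011 = 43
10100100 = 164
11101011 = 235
IP: 54.43.164.235


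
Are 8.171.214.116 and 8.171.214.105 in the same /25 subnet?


Mask: 255.255.255.128
8.171.214.116 AND mask = 8.171.214.0
8.171.214.105 AND mask = 8.171.214.0
Yes, same subnet (8.171.214.0)


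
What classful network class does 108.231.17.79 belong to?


First octet: 108
Binary: 01101100
0xxxxxxx -> Class A (1-126)
Class A, default mask 255.0.0.0 (/8)


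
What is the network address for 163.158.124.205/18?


IP:   10100011.10011110.01111100.11001101
Mask: 11111111.11111111.11000000.00000000
AND operation:
Net:  10100011.10011110.01000000.00000000
Network: 163.158.64.0/18


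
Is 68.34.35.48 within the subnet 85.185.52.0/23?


Subnet network: 85.185.52.0
Test IP AND mask: 68.34.34.0
No, 68.34.35.48 is not in 85.185.52.0/23


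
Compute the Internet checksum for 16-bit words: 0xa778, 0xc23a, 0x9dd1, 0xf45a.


Sum all words (with carry folding):
+ 0xa778 = 0xa778
+ 0xc23a = 0x69b3
+ 0x9dd1 = 0x0785
+ 0xf45a = 0xfbdf
One's complement: ~0xfbdf
Checksum = 0x0420


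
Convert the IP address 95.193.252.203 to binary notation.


95 = 01011111
193 = 11000001
252 = 11111100
203 = 11001011
Binary: 01011111.11000001.11111100.11001011


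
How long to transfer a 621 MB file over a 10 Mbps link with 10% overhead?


Effective throughput = 10 * (1 - 10/100) = 9 Mbps
File size in Mb = 621 * 8 = 4968 Mb
Time = 4968 / 9
Time = 552 seconds
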